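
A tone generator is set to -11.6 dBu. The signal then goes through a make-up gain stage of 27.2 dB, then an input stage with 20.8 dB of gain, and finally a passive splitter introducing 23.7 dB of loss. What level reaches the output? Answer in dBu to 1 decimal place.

Gain stages sum in dB:
-11.6 + 27.2 + 20.8 − 23.7 = +12.7 dBu.

+12.7 dBu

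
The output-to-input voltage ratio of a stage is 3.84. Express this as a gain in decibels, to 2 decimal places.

Voltage is an amplitude quantity, so gain = 20·log₁₀(V_out/V_in).
20·log₁₀(3.84) = 11.69 dB.

11.69 dB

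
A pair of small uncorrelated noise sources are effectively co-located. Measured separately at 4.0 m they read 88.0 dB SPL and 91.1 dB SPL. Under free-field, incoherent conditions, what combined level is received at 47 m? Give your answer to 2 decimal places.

Combined at 4.0 m: 10·log₁₀(10^(88.0/10)+10^(91.1/10)) = 92.831 dB SPL.
Then apply −20·log₁₀(47/4.0) = -21.401 dB → 71.43 dB SPL.

71.43 dB SPL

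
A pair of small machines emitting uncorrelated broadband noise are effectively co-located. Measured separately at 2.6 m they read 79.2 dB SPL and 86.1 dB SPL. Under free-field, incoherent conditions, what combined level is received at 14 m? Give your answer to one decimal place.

Combined at 2.6 m: 10·log₁₀(10^(79.2/10)+10^(86.1/10)) = 86.91 dB SPL.
Then apply −20·log₁₀(14/2.6) = -14.62 dB → 72.3 dB SPL.

72.3 dB SPL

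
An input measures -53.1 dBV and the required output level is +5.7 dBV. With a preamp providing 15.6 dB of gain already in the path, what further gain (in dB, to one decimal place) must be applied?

43.2 dB

The required make-up gain is the shortfall in the dB sum.
G = +5.7 − (-53.1) − 15.6 = 43.2 dB.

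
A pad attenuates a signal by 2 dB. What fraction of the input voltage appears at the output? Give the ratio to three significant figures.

0.794

Voltage ratio = 10^(dB/20).
10^(-2/20) = 10^(-0.1000) = 0.794.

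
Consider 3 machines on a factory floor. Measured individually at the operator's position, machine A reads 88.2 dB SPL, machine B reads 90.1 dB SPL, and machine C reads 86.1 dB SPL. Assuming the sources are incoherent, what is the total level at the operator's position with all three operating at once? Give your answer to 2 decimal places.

93.20 dB SPL

Incoherent sources sum as intensities:
L_total = 10·log₁₀(10^(88.2/10) + 10^(90.1/10) + 10^(86.1/10)) = 10·log₁₀(2091000000) = 93.20 dB SPL.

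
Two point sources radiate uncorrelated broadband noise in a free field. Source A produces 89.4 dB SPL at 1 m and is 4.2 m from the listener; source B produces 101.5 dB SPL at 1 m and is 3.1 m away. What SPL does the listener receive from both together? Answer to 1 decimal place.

91.8 dB SPL

At the listener: L_A = 89.4 − 20·log₁₀(4.2) = 76.94 dB; L_B = 101.5 − 20·log₁₀(3.1) = 91.67 dB.
Combined: 10·log₁₀(10^(76.94/10)+10^(91.67/10)) = 91.8 dB SPL.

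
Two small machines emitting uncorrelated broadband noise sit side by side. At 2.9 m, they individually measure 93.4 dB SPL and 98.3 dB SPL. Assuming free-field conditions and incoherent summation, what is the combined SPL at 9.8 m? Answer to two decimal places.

Combined at 2.9 m: 10·log₁₀(10^(93.4/10)+10^(98.3/10)) = 99.518 dB SPL.
Then apply −20·log₁₀(9.8/2.9) = -10.577 dB → 88.94 dB SPL.

88.94 dB SPL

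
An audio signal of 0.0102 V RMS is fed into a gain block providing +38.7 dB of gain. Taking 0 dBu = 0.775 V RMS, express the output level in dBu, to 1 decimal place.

+1.1 dBu

Input level: 20·log₁₀(0.0102/0.775) = -37.61 dBu.
Output: -37.61 + 38.7 = +1.1 dBu.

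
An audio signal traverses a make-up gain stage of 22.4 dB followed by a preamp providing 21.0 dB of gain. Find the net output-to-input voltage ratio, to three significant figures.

148

Net gain = 22.4 + 21.0 = 43.4 dB.
Voltage ratio = 10^(43.4/20) = 148.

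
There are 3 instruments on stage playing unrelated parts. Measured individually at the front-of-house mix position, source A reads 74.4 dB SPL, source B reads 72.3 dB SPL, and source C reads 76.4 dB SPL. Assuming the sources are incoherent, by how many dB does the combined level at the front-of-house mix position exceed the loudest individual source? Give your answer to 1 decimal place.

Add the sources as powers (linear), then convert back to dB:
L_total = 10·log₁₀(10^(74.4/10) + 10^(72.3/10) + 10^(76.4/10)) = 79.45 dB SPL.
Excess over the loudest (76.4 dB): 79.45 − 76.4 = 3.1 dB.

3.1 dB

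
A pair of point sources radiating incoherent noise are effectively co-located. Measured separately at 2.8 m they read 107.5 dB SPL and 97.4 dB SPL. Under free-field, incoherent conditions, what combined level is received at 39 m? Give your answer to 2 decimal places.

85.03 dB SPL

Combined at 2.8 m: 10·log₁₀(10^(107.5/10)+10^(97.4/10)) = 107.905 dB SPL.
Then apply −20·log₁₀(39/2.8) = -22.878 dB → 85.03 dB SPL.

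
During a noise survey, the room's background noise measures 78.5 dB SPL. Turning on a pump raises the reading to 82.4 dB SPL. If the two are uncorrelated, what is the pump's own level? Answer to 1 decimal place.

80.1 dB SPL

Subtract intensities: L_src = 10·log₁₀(10^(L_total/10) − 10^(L_bg/10)).
L_src = 10·log₁₀(10^(82.4/10) − 10^(78.5/10)) = 10·log₁₀(103000000) = 80.1 dB SPL.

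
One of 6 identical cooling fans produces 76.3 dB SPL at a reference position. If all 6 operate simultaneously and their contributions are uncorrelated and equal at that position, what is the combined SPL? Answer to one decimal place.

6 equal incoherent sources raise the level by 10·log₁₀(6) = 7.78 dB.
L_total = 76.3 + 7.78 = 84.1 dB SPL.

84.1 dB SPL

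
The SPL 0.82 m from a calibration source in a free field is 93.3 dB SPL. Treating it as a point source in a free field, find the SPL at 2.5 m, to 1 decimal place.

83.6 dB SPL

Free-field point source: level drops by 20·log₁₀ of the distance ratio.
ΔL = −20·log₁₀(2.5/0.82) = -9.68 dB, so L₂ = 93.3 + (-9.68) = 83.6 dB SPL.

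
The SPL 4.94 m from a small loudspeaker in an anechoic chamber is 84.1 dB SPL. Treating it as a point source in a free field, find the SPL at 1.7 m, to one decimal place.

93.4 dB SPL

For a point source in a free field, ΔL = −20·log₁₀(d₂/d₁).
ΔL = −20·log₁₀(1.7/4.94) = 9.27 dB, so L₂ = 84.1 + (9.27) = 93.4 dB SPL.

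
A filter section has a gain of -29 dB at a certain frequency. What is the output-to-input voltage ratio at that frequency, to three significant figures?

Voltage ratio = 10^(dB/20).
10^(-29/20) = 10^(-1.450) = 0.0355.

0.0355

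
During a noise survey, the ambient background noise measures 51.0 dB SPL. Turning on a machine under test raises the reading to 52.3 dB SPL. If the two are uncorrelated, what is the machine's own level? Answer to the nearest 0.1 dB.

46.4 dB SPL

Subtract intensities: L_src = 10·log₁₀(10^(L_total/10) − 10^(L_bg/10)).
L_src = 10·log₁₀(10^(52.3/10) − 10^(51.0/10)) = 10·log₁₀(43930) = 46.4 dB SPL.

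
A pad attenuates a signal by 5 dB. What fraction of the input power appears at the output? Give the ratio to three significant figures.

Power ratio = 10^(dB/10).
10^(-5/10) = 10^(-0.5000) = 0.316.

0.316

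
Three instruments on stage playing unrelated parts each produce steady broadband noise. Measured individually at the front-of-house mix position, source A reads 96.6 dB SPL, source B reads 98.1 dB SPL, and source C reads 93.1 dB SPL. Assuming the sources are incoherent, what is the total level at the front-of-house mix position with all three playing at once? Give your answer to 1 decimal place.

101.2 dB SPL

Add the sources as powers (linear), then convert back to dB:
L_total = 10·log₁₀(10^(96.6/10) + 10^(98.1/10) + 10^(93.1/10)) = 10·log₁₀(13069000000) = 101.2 dB SPL.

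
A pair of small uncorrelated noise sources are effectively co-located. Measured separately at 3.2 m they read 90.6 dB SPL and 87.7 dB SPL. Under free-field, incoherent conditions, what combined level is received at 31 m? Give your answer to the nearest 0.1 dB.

Combined at 3.2 m: 10·log₁₀(10^(90.6/10)+10^(87.7/10)) = 92.40 dB SPL.
Then apply −20·log₁₀(31/3.2) = -19.72 dB → 72.7 dB SPL.

72.7 dB SPL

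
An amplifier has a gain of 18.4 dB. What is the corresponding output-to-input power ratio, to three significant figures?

Power ratio = 10^(dB/10).
10^(18.4/10) = 10^(1.840) = 69.2.

69.2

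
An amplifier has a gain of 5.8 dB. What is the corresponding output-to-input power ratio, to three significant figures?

Power ratio = 10^(dB/10).
10^(5.8/10) = 10^(0.5800) = 3.80.

3.80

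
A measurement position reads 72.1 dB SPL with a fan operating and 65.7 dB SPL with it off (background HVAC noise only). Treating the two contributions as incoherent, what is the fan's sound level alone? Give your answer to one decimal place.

Subtract intensities: L_src = 10·log₁₀(10^(L_total/10) − 10^(L_bg/10)).
L_src = 10·log₁₀(10^(72.1/10) − 10^(65.7/10)) = 10·log₁₀(12500000) = 71.0 dB SPL.

71.0 dB SPL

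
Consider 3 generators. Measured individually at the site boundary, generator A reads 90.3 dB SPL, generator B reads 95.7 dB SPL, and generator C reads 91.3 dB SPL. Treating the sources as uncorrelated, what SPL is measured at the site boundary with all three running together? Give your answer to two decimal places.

Add the sources as powers (linear), then convert back to dB:
L_total = 10·log₁₀(10^(90.3/10) + 10^(95.7/10) + 10^(91.3/10)) = 10·log₁₀(6136000000) = 97.88 dB SPL.

97.88 dB SPL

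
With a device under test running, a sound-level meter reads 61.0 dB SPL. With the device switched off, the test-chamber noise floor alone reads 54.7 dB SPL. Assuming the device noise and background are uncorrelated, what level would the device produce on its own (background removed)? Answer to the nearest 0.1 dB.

Remove the background by subtracting linear intensities:
L_src = 10·log₁₀(10^(61.0/10) − 10^(54.7/10)) = 10·log₁₀(963800) = 59.8 dB SPL.

59.8 dB SPL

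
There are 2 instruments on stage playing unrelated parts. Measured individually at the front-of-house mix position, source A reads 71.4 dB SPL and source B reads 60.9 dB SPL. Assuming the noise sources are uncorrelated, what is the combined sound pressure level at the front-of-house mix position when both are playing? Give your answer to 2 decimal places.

Add the sources as powers (linear), then convert back to dB:
L_total = 10·log₁₀(10^(71.4/10) + 10^(60.9/10)) = 10·log₁₀(15030000) = 71.77 dB SPL.

71.77 dB SPL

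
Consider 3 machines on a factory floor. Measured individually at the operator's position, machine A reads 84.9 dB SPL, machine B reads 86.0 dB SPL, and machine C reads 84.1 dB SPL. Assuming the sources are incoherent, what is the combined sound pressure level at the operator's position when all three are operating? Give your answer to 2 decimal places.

Incoherent sources sum as intensities:
L_total = 10·log₁₀(10^(84.9/10) + 10^(86.0/10) + 10^(84.1/10)) = 10·log₁₀(964200000) = 89.84 dB SPL.

89.84 dB SPL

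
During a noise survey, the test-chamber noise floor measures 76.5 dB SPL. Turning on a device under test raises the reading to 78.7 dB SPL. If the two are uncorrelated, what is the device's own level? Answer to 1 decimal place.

Subtract intensities: L_src = 10·log₁₀(10^(L_total/10) − 10^(L_bg/10)).
L_src = 10·log₁₀(10^(78.7/10) − 10^(76.5/10)) = 10·log₁₀(29460000) = 74.7 dB SPL.

74.7 dB SPL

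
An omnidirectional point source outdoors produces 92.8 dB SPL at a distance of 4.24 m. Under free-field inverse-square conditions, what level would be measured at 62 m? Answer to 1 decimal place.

69.5 dB SPL

Free-field point source: level drops by 20·log₁₀ of the distance ratio.
ΔL = −20·log₁₀(62/4.24) = -23.30 dB, so L₂ = 92.8 + (-23.30) = 69.5 dB SPL.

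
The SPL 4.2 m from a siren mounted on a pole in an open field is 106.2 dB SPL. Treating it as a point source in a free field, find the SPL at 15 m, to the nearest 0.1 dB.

95.1 dB SPL

Free-field point source: level drops by 20·log₁₀ of the distance ratio.
ΔL = −20·log₁₀(15/4.2) = -11.06 dB, so L₂ = 106.2 + (-11.06) = 95.1 dB SPL.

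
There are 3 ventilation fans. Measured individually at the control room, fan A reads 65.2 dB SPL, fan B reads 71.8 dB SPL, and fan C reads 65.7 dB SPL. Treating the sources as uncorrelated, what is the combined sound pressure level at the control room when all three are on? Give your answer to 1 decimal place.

73.5 dB SPL

Incoherent sources sum as intensities:
L_total = 10·log₁₀(10^(65.2/10) + 10^(71.8/10) + 10^(65.7/10)) = 10·log₁₀(22160000) = 73.5 dB SPL.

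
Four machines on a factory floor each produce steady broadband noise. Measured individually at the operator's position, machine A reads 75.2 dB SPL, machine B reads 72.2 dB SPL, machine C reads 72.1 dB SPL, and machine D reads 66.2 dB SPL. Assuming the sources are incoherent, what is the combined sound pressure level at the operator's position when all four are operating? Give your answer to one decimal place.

Incoherent sources sum as intensities:
L_total = 10·log₁₀(10^(75.2/10) + 10^(72.2/10) + 10^(72.1/10) + 10^(66.2/10)) = 10·log₁₀(70100000) = 78.5 dB SPL.

78.5 dB SPL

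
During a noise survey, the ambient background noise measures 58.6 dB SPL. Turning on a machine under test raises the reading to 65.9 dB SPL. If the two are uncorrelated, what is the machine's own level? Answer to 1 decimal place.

Subtract intensities: L_src = 10·log₁₀(10^(L_total/10) − 10^(L_bg/10)).
L_src = 10·log₁₀(10^(65.9/10) − 10^(58.6/10)) = 10·log₁₀(3166000) = 65.0 dB SPL.

65.0 dB SPL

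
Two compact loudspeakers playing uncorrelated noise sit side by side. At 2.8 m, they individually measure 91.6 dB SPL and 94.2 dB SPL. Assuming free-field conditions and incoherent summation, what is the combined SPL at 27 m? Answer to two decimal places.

76.42 dB SPL

Combined at 2.8 m: 10·log₁₀(10^(91.6/10)+10^(94.2/10)) = 96.102 dB SPL.
Then apply −20·log₁₀(27/2.8) = -19.684 dB → 76.42 dB SPL.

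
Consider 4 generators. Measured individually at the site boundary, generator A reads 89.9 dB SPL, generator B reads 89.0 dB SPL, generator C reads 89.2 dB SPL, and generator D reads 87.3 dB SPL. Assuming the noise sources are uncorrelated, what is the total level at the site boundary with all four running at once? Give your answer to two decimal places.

94.97 dB SPL

Incoherent sources sum as intensities:
L_total = 10·log₁₀(10^(89.9/10) + 10^(89.0/10) + 10^(89.2/10) + 10^(87.3/10)) = 10·log₁₀(3140000000) = 94.97 dB SPL.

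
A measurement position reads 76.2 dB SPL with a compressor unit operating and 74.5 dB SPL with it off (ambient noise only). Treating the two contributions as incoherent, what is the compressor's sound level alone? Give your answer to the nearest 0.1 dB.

Remove the background by subtracting linear intensities:
L_src = 10·log₁₀(10^(76.2/10) − 10^(74.5/10)) = 10·log₁₀(13500000) = 71.3 dB SPL.

71.3 dB SPL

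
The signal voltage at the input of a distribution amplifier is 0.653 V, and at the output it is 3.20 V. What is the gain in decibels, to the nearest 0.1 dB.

13.8 dB

Voltage ratio → dB uses the 20·log₁₀ form:
20·log₁₀(3.20/0.653) = 20·log₁₀(4.900) = 13.8 dB.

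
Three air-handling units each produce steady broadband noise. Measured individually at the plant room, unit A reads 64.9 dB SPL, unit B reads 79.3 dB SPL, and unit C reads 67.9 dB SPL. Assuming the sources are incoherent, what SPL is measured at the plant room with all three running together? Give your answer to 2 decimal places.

Add the sources as powers (linear), then convert back to dB:
L_total = 10·log₁₀(10^(64.9/10) + 10^(79.3/10) + 10^(67.9/10)) = 10·log₁₀(94370000) = 79.75 dB SPL.

79.75 dB SPL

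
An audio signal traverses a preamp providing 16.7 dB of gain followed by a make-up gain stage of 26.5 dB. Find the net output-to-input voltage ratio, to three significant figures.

Net gain = 16.7 + 26.5 = 43.2 dB.
Voltage ratio = 10^(43.2/20) = 145.

145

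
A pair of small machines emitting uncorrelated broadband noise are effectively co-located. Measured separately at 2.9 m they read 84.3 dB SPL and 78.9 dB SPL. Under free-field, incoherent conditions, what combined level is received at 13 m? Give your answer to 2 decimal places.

72.37 dB SPL

Combined at 2.9 m: 10·log₁₀(10^(84.3/10)+10^(78.9/10)) = 85.401 dB SPL.
Then apply −20·log₁₀(13/2.9) = -13.031 dB → 72.37 dB SPL.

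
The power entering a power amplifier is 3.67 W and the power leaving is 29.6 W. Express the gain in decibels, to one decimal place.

Power is a power quantity, so gain = 10·log₁₀(P_out/P_in).
10·log₁₀(29.6/3.67) = 10·log₁₀(8.065) = 9.1 dB.

9.1 dB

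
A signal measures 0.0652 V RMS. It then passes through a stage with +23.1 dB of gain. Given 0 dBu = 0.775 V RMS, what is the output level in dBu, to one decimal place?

Input level: 20·log₁₀(0.0652/0.775) = -21.50 dBu.
Output: -21.50 + 23.1 = +1.6 dBu.

+1.6 dBu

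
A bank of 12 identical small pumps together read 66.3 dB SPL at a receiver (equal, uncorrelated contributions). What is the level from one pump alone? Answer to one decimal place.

12 equal incoherent sources add 10·log₁₀(12) = 10.79 dB over one source.
L_one = 66.3 − 10.79 = 55.5 dB SPL.

55.5 dB SPL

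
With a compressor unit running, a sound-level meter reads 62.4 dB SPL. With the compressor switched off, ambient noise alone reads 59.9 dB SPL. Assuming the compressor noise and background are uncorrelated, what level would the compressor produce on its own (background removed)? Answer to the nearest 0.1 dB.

58.8 dB SPL

Remove the background by subtracting linear intensities:
L_src = 10·log₁₀(10^(62.4/10) − 10^(59.9/10)) = 10·log₁₀(760600) = 58.8 dB SPL.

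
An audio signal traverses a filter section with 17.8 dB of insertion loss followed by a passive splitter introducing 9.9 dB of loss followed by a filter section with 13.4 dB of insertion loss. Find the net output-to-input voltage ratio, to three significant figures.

0.00881

Net gain = (−17.8) + (−9.9) + (−13.4) = -41.1 dB.
Voltage ratio = 10^(-41.1/20) = 0.00881.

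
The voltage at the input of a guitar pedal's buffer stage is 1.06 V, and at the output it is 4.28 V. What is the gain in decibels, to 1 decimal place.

12.1 dB

Voltage ratio → dB uses the 20·log₁₀ form:
20·log₁₀(4.28/1.06) = 20·log₁₀(4.038) = 12.1 dB.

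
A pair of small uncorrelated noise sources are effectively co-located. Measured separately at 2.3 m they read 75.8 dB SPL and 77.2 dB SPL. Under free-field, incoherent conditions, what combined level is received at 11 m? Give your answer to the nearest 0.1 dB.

66.0 dB SPL

Combined at 2.3 m: 10·log₁₀(10^(75.8/10)+10^(77.2/10)) = 79.57 dB SPL.
Then apply −20·log₁₀(11/2.3) = -13.59 dB → 66.0 dB SPL.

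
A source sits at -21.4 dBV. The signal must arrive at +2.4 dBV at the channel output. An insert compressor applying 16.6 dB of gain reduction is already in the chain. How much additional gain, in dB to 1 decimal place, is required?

40.4 dB

The required make-up gain is the shortfall in the dB sum.
G = +2.4 − (-21.4) + 16.6 = 40.4 dB.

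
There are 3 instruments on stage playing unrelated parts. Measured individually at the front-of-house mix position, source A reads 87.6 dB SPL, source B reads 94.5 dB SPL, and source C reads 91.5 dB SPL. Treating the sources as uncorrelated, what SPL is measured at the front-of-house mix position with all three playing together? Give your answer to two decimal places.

96.82 dB SPL

Add the sources as powers (linear), then convert back to dB:
L_total = 10·log₁₀(10^(87.6/10) + 10^(94.5/10) + 10^(91.5/10)) = 10·log₁₀(4806000000) = 96.82 dB SPL.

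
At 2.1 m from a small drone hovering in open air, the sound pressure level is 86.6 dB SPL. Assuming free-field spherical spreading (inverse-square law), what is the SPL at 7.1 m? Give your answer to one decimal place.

76.0 dB SPL

For a point source in a free field, ΔL = −20·log₁₀(d₂/d₁).
ΔL = −20·log₁₀(7.1/2.1) = -10.58 dB, so L₂ = 86.6 + (-10.58) = 76.0 dB SPL.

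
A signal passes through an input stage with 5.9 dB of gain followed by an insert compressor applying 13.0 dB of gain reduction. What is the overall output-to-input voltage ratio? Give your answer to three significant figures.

0.442

Net gain = 5.9 + (−13.0) = -7.1 dB.
Voltage ratio = 10^(-7.1/20) = 0.442.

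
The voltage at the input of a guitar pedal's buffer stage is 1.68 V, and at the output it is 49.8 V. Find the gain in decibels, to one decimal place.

Voltage ratio → dB uses the 20·log₁₀ form:
20·log₁₀(49.8/1.68) = 20·log₁₀(29.64) = 29.4 dB.

29.4 dB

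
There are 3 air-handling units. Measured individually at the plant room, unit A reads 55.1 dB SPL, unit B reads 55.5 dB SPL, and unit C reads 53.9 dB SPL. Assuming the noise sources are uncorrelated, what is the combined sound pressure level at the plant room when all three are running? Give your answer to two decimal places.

59.66 dB SPL

Incoherent sources sum as intensities:
L_total = 10·log₁₀(10^(55.1/10) + 10^(55.5/10) + 10^(53.9/10)) = 10·log₁₀(923900) = 59.66 dB SPL.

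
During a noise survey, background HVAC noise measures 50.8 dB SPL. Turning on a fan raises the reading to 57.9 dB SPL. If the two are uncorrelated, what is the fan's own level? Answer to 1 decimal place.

Subtract intensities: L_src = 10·log₁₀(10^(L_total/10) − 10^(L_bg/10)).
L_src = 10·log₁₀(10^(57.9/10) − 10^(50.8/10)) = 10·log₁₀(496400) = 57.0 dB SPL.

57.0 dB SPL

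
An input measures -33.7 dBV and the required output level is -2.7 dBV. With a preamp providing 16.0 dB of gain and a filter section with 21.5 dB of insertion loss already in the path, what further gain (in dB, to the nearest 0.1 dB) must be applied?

The required make-up gain is the shortfall in the dB sum.
G = -2.7 − (-33.7) − 16.0 + 21.5 = 36.5 dB.

36.5 dB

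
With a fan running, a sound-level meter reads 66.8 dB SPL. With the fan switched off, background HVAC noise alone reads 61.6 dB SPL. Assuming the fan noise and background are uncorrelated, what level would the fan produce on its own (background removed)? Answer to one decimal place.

Background correction is a power subtraction:
L_src = 10·log₁₀(10^(66.8/10) − 10^(61.6/10)) = 10·log₁₀(3341000) = 65.2 dB SPL.

65.2 dB SPL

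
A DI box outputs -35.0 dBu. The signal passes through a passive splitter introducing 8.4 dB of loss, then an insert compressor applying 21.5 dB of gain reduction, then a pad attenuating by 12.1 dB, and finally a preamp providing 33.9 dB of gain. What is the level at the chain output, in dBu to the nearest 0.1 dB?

-43.1 dBu

In dB, series stages simply add:
-35.0 − 8.4 − 21.5 − 12.1 + 33.9 = -43.1 dBu.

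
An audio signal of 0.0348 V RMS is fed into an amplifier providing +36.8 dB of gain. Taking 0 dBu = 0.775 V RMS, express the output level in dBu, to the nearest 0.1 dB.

+9.8 dBu

Input level: 20·log₁₀(0.0348/0.775) = -26.95 dBu.
Output: -26.95 + 36.8 = +9.8 dBu.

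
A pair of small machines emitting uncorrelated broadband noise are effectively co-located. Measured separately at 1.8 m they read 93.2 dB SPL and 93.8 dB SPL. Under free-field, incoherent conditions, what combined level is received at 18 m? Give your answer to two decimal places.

Combined at 1.8 m: 10·log₁₀(10^(93.2/10)+10^(93.8/10)) = 96.521 dB SPL.
Then apply −20·log₁₀(18/1.8) = -20.000 dB → 76.52 dB SPL.

76.52 dB SPL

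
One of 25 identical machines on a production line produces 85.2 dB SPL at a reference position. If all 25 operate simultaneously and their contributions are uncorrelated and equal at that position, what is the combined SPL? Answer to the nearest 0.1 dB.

25 equal incoherent sources raise the level by 10·log₁₀(25) = 13.98 dB.
L_total = 85.2 + 13.98 = 99.2 dB SPL.

99.2 dB SPL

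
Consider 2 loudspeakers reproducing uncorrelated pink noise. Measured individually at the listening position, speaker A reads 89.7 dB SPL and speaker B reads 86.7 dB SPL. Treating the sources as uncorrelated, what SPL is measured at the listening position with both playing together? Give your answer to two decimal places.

Incoherent sources sum as intensities:
L_total = 10·log₁₀(10^(89.7/10) + 10^(86.7/10)) = 10·log₁₀(1401000000) = 91.46 dB SPL.

91.46 dB SPL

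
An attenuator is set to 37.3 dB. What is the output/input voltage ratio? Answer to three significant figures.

Voltage ratio = 10^(dB/20).
10^(-37.3/20) = 10^(-1.865) = 0.0136.

0.0136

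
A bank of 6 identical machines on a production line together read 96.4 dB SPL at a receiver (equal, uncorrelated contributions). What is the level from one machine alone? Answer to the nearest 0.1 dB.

88.6 dB SPL

6 equal incoherent sources add 10·log₁₀(6) = 7.78 dB over one source.
L_one = 96.4 − 7.78 = 88.6 dB SPL.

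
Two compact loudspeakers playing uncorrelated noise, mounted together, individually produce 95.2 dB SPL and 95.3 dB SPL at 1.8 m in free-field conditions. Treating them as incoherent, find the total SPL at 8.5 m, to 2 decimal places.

84.78 dB SPL

Combined at 1.8 m: 10·log₁₀(10^(95.2/10)+10^(95.3/10)) = 98.261 dB SPL.
Then apply −20·log₁₀(8.5/1.8) = -13.483 dB → 84.78 dB SPL.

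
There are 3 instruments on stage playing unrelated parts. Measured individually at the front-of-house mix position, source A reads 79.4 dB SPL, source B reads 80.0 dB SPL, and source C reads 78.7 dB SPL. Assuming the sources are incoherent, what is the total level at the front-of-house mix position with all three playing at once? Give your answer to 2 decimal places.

Incoherent sources sum as intensities:
L_total = 10·log₁₀(10^(79.4/10) + 10^(80.0/10) + 10^(78.7/10)) = 10·log₁₀(261200000) = 84.17 dB SPL.

84.17 dB SPL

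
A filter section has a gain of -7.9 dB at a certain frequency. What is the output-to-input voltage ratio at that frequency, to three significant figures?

Voltage ratio = 10^(dB/20).
10^(-7.9/20) = 10^(-0.3950) = 0.403.

0.403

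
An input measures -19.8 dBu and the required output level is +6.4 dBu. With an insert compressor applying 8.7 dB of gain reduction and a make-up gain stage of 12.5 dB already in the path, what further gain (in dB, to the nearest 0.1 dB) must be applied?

The required make-up gain is the shortfall in the dB sum.
G = +6.4 − (-19.8) + 8.7 − 12.5 = 22.4 dB.

22.4 dB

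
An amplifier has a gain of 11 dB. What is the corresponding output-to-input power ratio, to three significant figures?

12.6

Power ratio = 10^(dB/10).
10^(11/10) = 10^(1.100) = 12.6.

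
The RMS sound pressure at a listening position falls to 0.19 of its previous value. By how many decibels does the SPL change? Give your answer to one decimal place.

-14.4 dB

SPL change from a pressure ratio uses the 20·log₁₀ form:
20·log₁₀(0.19) = -14.4 dB.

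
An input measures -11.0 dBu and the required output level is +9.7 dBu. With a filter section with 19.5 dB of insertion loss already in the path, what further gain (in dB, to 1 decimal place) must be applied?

The required make-up gain is the shortfall in the dB sum.
G = +9.7 − (-11.0) + 19.5 = 40.2 dB.

40.2 dB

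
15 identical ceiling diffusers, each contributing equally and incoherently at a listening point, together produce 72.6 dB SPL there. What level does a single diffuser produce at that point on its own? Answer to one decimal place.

15 equal incoherent sources add 10·log₁₀(15) = 11.76 dB over one source.
L_one = 72.6 − 11.76 = 60.8 dB SPL.

60.8 dB SPL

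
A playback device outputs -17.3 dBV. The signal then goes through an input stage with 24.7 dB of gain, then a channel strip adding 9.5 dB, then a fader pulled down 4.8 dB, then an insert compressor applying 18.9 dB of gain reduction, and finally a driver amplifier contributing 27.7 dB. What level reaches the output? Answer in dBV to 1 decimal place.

+20.9 dBV

Cascaded gains and losses add directly in dB.
-17.3 + 24.7 + 9.5 − 4.8 − 18.9 + 27.7 = +20.9 dBV.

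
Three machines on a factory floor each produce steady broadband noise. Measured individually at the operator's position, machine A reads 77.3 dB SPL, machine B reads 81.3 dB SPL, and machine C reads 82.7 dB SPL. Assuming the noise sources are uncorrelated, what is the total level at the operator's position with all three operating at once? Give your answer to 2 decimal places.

85.74 dB SPL

Incoherent sources sum as intensities:
L_total = 10·log₁₀(10^(77.3/10) + 10^(81.3/10) + 10^(82.7/10)) = 10·log₁₀(374800000) = 85.74 dB SPL.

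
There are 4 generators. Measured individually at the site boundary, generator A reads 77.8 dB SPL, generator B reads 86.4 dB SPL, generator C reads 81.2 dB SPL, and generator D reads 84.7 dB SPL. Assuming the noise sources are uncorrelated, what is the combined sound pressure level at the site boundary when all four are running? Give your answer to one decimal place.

Add the sources as powers (linear), then convert back to dB:
L_total = 10·log₁₀(10^(77.8/10) + 10^(86.4/10) + 10^(81.2/10) + 10^(84.7/10)) = 10·log₁₀(923700000) = 89.7 dB SPL.

89.7 dB SPL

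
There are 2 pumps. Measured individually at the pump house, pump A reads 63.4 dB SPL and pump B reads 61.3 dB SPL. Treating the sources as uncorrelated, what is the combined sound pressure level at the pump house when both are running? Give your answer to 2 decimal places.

Uncorrelated sources add in intensity (power), not in dB.
L_total = 10·log₁₀(10^(63.4/10) + 10^(61.3/10)) = 10·log₁₀(3537000) = 65.49 dB SPL.

65.49 dB SPL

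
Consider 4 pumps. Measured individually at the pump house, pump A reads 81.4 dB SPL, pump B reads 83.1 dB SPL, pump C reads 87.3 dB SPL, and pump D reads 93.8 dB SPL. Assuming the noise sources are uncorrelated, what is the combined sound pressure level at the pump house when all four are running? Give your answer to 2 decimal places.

Add the sources as powers (linear), then convert back to dB:
L_total = 10·log₁₀(10^(81.4/10) + 10^(83.1/10) + 10^(87.3/10) + 10^(93.8/10)) = 10·log₁₀(3278000000) = 95.16 dB SPL.

95.16 dB SPL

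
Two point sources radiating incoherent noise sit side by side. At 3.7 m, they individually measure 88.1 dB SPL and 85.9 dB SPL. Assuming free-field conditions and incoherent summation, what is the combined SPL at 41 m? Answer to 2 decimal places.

69.26 dB SPL

Combined at 3.7 m: 10·log₁₀(10^(88.1/10)+10^(85.9/10)) = 90.148 dB SPL.
Then apply −20·log₁₀(41/3.7) = -20.892 dB → 69.26 dB SPL.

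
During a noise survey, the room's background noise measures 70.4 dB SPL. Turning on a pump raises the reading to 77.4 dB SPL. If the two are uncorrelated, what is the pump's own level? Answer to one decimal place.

Subtract intensities: L_src = 10·log₁₀(10^(L_total/10) − 10^(L_bg/10)).
L_src = 10·log₁₀(10^(77.4/10) − 10^(70.4/10)) = 10·log₁₀(43990000) = 76.4 dB SPL.

76.4 dB SPL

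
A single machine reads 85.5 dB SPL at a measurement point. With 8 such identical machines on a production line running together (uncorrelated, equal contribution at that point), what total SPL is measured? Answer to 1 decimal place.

8 equal incoherent sources raise the level by 10·log₁₀(8) = 9.03 dB.
L_total = 85.5 + 9.03 = 94.5 dB SPL.

94.5 dB SPL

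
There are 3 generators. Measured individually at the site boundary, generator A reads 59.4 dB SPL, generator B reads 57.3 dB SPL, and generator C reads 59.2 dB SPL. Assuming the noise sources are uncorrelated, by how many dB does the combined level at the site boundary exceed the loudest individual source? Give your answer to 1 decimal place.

4.1 dB

Incoherent sources sum as intensities:
L_total = 10·log₁₀(10^(59.4/10) + 10^(57.3/10) + 10^(59.2/10)) = 63.50 dB SPL.
Excess over the loudest (59.4 dB): 63.50 − 59.4 = 4.1 dB.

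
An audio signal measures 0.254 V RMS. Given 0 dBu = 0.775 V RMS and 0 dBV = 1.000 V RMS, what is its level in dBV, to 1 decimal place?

dBV = 20·log₁₀(V / 1.000 V).
20·log₁₀(0.254/1.000) = -11.9 dBV.

-11.9 dBV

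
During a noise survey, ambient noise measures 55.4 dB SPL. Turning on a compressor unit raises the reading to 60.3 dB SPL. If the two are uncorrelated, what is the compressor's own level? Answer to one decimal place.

58.6 dB SPL

Subtract intensities: L_src = 10·log₁₀(10^(L_total/10) − 10^(L_bg/10)).
L_src = 10·log₁₀(10^(60.3/10) − 10^(55.4/10)) = 10·log₁₀(724800) = 58.6 dB SPL.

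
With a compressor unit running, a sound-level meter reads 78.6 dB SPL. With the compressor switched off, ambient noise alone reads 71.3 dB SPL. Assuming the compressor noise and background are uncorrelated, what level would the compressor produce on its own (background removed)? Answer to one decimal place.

77.7 dB SPL

Background correction is a power subtraction:
L_src = 10·log₁₀(10^(78.6/10) − 10^(71.3/10)) = 10·log₁₀(58950000) = 77.7 dB SPL.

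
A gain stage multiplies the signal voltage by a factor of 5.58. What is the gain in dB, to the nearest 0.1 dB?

For a voltage ratio, dB = 20·log₁₀(V₂/V₁).
20·log₁₀(5.58) = 14.9 dB.

14.9 dB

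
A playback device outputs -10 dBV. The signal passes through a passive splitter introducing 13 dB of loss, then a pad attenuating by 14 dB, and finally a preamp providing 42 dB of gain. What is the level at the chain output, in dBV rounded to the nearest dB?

Gain stages sum in dB:
-10 − 13 − 14 + 42 = +5 dBV.

+5 dBV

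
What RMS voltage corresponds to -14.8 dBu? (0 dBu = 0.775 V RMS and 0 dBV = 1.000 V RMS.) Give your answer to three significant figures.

0.141 V

V = 0.775 V × 10^(-14.8/20).
= 0.775 × 0.1820 = 0.141 V.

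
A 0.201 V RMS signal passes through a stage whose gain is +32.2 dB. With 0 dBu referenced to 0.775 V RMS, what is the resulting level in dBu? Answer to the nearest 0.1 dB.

Input level: 20·log₁₀(0.201/0.775) = -11.72 dBu.
Output: -11.72 + 32.2 = +20.5 dBu.

+20.5 dBu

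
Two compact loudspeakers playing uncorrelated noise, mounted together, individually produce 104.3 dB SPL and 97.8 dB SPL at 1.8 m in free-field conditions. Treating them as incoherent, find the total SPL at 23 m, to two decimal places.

Combined at 1.8 m: 10·log₁₀(10^(104.3/10)+10^(97.8/10)) = 105.177 dB SPL.
Then apply −20·log₁₀(23/1.8) = -22.129 dB → 83.05 dB SPL.

83.05 dB SPL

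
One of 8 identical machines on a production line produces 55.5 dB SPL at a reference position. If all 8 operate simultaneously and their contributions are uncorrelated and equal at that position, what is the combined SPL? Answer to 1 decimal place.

64.5 dB SPL

8 equal incoherent sources raise the level by 10·log₁₀(8) = 9.03 dB.
L_total = 55.5 + 9.03 = 64.5 dB SPL.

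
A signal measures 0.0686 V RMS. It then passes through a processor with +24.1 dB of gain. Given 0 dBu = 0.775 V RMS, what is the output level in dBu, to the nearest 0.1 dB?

Input level: 20·log₁₀(0.0686/0.775) = -21.06 dBu.
Output: -21.06 + 24.1 = +3.0 dBu.

+3.0 dBu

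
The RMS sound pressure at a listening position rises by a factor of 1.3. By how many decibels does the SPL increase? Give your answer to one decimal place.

2.3 dB

SPL change from a pressure ratio uses the 20·log₁₀ form:
20·log₁₀(1.3) = 2.3 dB.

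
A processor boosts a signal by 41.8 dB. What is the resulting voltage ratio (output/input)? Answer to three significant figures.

Voltage ratio = 10^(dB/20).
10^(41.8/20) = 10^(2.090) = 123.

123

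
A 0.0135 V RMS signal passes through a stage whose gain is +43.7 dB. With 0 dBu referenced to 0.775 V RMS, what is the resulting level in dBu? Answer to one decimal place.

+8.5 dBu

Input level: 20·log₁₀(0.0135/0.775) = -35.18 dBu.
Output: -35.18 + 43.7 = +8.5 dBu.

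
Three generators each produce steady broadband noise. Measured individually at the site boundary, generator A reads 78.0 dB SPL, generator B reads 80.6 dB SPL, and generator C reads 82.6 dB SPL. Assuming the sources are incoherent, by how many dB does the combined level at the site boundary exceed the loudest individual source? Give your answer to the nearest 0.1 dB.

3.0 dB

Uncorrelated sources add in intensity (power), not in dB.
L_total = 10·log₁₀(10^(78.0/10) + 10^(80.6/10) + 10^(82.6/10)) = 85.56 dB SPL.
Excess over the loudest (82.6 dB): 85.56 − 82.6 = 3.0 dB.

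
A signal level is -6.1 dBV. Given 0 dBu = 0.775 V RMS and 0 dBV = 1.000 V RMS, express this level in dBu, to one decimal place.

-3.9 dBu

The offset between the scales is 20·log₁₀(0.775/1.000) = −2.214 dB.
So dBu = -6.1 + 2.214 = -3.9 dBu.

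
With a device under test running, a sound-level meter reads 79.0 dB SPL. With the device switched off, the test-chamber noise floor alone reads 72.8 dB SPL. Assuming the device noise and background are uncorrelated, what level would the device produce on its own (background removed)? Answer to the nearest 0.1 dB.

77.8 dB SPL

Subtract intensities: L_src = 10·log₁₀(10^(L_total/10) − 10^(L_bg/10)).
L_src = 10·log₁₀(10^(79.0/10) − 10^(72.8/10)) = 10·log₁₀(60380000) = 77.8 dB SPL.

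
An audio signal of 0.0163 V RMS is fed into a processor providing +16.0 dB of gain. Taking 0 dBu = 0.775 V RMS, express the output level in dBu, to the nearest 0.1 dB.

-17.5 dBu

Input level: 20·log₁₀(0.0163/0.775) = -33.54 dBu.
Output: -33.54 + 16.0 = -17.5 dBu.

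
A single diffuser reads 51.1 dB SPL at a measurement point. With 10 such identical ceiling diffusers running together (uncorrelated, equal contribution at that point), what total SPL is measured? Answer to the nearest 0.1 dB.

61.1 dB SPL

10 equal incoherent sources raise the level by 10·log₁₀(10) = 10.00 dB.
L_total = 51.1 + 10.00 = 61.1 dB SPL.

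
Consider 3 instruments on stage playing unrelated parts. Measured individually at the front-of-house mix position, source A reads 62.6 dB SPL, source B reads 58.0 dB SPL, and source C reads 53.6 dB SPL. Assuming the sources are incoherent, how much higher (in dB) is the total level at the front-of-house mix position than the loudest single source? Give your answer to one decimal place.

1.7 dB

Uncorrelated sources add in intensity (power), not in dB.
L_total = 10·log₁₀(10^(62.6/10) + 10^(58.0/10) + 10^(53.6/10)) = 64.28 dB SPL.
Excess over the loudest (62.6 dB): 64.28 − 62.6 = 1.7 dB.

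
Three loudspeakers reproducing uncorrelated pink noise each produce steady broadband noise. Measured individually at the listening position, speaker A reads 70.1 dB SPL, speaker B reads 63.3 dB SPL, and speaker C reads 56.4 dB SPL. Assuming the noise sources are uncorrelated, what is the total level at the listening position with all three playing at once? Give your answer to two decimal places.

71.07 dB SPL

Uncorrelated sources add in intensity (power), not in dB.
L_total = 10·log₁₀(10^(70.1/10) + 10^(63.3/10) + 10^(56.4/10)) = 10·log₁₀(12810000) = 71.07 dB SPL.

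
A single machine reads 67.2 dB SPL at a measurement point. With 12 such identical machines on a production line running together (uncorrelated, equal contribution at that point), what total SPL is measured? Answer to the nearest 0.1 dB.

78.0 dB SPL

12 equal incoherent sources raise the level by 10·log₁₀(12) = 10.79 dB.
L_total = 67.2 + 10.79 = 78.0 dB SPL.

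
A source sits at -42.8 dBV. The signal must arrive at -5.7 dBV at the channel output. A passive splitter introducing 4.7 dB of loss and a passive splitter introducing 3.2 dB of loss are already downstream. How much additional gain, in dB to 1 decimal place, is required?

The required make-up gain is the shortfall in the dB sum.
G = -5.7 − (-42.8) + 4.7 + 3.2 = 45.0 dB.

45.0 dB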